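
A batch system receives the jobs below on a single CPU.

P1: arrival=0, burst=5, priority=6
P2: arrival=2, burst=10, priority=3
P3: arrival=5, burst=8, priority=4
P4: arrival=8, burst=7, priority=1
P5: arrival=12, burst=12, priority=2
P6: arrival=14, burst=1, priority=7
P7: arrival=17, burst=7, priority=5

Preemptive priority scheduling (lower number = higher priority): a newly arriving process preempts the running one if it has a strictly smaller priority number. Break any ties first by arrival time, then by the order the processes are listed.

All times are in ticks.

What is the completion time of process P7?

Gantt: | P1 0-2 | P2 2-8 | P4 8-15 | P5 15-27 | P2 27-31 | P3 31-39 | P7 39-46 | P1 46-49 | P6 49-50 |
Completion: P1=49  P2=31  P3=39  P4=15  P5=27  P6=50  P7=46

46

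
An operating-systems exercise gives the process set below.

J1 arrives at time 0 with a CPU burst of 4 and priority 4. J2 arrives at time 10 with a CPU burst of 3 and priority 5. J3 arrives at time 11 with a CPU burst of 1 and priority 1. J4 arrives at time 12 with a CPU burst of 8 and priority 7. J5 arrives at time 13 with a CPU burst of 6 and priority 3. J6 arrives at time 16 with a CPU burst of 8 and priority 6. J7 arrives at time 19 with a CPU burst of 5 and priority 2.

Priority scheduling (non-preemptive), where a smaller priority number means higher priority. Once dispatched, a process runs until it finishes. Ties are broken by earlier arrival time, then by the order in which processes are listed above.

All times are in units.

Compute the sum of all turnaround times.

69

Schedule: | J1 0-4 | idle 4-10 | J2 10-13 | J3 13-14 | J5 14-20 | J7 20-25 | J6 25-33 | J4 33-41 |
Completion: J1=4  J2=13  J3=14  J4=41  J5=20  J6=33  J7=25
Turnaround (C−A): J1=4  J2=3  J3=3  J4=29  J5=7  J6=17  J7=6
Turnaround = completion − arrival: J1=4, J2=3, J3=3, J4=29, J5=7, J6=17, J7=6
Total turnaround = 4 + 3 + 3 + 29 + 7 + 17 + 6 = 69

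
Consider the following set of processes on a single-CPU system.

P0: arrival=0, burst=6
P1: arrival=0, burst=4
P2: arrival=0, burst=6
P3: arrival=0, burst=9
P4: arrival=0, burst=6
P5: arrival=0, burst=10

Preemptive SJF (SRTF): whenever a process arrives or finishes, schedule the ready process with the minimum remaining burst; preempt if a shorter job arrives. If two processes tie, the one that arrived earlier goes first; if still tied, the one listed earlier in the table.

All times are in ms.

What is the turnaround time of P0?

10

Schedule: | P1 0-4 | P0 4-10 | P2 10-16 | P4 16-22 | P3 22-31 | P5 31-41 |
Completion: P0=10  P1=4  P2=16  P3=31  P4=22  P5=41
Turnaround (C−A): P0=10  P1=4  P2=16  P3=31  P4=22  P5=41
Turnaround(P0) = completion − arrival = 10 − 0 = 10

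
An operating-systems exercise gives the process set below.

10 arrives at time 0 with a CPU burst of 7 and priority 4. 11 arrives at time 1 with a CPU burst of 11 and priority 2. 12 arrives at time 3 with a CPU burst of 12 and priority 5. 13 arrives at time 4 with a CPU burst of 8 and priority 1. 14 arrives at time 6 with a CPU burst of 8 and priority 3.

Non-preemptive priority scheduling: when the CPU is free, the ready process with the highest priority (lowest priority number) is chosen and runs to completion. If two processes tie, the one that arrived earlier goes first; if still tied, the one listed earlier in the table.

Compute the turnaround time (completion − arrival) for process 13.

11

Gantt: | 10 0-7 | 13 7-15 | 11 15-26 | 14 26-34 | 12 34-46 |
Completion: 10=7  11=26  12=46  13=15  14=34
Turnaround(13) = completion − arrival = 15 − 4 = 11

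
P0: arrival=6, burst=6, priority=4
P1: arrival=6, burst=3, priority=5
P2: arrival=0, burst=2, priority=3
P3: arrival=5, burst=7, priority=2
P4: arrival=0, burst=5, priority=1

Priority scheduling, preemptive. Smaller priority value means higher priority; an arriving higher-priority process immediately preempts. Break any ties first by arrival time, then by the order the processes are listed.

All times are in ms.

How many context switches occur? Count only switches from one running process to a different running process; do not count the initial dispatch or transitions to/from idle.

4

Schedule: | P4 0-5 | P3 5-12 | P2 12-14 | P0 14-20 | P1 20-23 |
Completion: P0=20  P1=23  P2=14  P3=12  P4=5
Turnaround (C−A): P0=14  P1=17  P2=14  P3=7  P4=5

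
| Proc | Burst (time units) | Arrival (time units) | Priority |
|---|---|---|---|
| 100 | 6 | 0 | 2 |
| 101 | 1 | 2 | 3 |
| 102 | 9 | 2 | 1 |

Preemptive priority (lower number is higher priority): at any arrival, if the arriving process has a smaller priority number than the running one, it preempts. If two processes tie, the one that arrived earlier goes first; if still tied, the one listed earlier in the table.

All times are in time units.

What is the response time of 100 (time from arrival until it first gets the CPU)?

0

Schedule: | 100 0-2 | 102 2-11 | 100 11-15 | 101 15-16 |
Completion: 100=15  101=16  102=11
Turnaround (C−A): 100=15  101=14  102=9
Response(100) = first start − arrival = 0 − 0 = 0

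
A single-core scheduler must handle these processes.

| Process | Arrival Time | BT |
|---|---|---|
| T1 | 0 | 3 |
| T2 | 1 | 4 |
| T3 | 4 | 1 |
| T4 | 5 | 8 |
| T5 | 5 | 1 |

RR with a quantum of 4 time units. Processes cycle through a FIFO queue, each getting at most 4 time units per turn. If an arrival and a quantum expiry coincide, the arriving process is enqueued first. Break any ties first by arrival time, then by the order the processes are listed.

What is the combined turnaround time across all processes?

Schedule: | T1 0-3 | T2 3-7 | T3 7-8 | T4 8-12 | T5 12-13 | T4 13-17 |
Completion: T1=3  T2=7  T3=8  T4=17  T5=13
Turnaround = completion − arrival: T1=3, T2=6, T3=4, T4=12, T5=8
Total turnaround = 3 + 6 + 4 + 12 + 8 = 33

33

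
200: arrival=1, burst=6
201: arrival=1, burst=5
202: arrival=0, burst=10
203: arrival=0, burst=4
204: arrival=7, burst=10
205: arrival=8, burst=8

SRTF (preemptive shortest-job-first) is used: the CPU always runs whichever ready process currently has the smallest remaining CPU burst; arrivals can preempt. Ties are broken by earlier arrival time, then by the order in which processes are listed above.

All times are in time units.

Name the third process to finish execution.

200

Schedule: | 203 0-4 | 201 4-9 | 200 9-15 | 205 15-23 | 202 23-33 | 204 33-43 |
Completion: 200=15  201=9  202=33  203=4  204=43  205=23
Finish order: 203 → 201 → 200 → 205 → 202 → 204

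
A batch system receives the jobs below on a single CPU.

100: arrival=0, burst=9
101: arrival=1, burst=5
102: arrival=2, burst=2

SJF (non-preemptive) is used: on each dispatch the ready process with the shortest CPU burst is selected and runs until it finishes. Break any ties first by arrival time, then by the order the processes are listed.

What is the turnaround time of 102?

9

Gantt: | 100 0-9 | 102 9-11 | 101 11-16 |
Completion: 100=9  101=16  102=11
Turnaround(102) = completion − arrival = 11 − 2 = 9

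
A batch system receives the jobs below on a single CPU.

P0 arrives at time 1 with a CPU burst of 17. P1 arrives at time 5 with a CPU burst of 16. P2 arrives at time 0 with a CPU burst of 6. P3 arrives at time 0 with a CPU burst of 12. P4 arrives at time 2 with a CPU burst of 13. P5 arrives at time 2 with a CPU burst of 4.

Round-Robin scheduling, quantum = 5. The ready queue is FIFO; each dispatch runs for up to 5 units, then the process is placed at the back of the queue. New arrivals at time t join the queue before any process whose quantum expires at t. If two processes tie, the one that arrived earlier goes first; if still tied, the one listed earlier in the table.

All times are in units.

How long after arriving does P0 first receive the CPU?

9

Gantt: | P2 0-5 | P3 5-10 | P0 10-15 | P4 15-20 | P5 20-24 | P1 24-29 | P2 29-30 | P3 30-35 | P0 35-40 | P4 40-45 | P1 45-50 | P3 50-52 | P0 52-57 | P4 57-60 | P1 60-65 | P0 65-67 | P1 67-68 |
Completion: P0=67  P1=68  P2=30  P3=52  P4=60  P5=24
Turnaround (C−A): P0=66  P1=63  P2=30  P3=52  P4=58  P5=22
Response(P0) = first start − arrival = 10 − 1 = 9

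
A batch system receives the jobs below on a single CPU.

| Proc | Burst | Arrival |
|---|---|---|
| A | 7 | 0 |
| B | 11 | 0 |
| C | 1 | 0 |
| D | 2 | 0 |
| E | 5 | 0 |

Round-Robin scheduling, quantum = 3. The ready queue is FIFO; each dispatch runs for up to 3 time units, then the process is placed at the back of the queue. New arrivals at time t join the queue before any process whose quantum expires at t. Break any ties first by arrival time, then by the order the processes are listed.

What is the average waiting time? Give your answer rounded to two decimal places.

Gantt: | A 0-3 | B 3-6 | C 6-7 | D 7-9 | E 9-12 | A 12-15 | B 15-18 | E 18-20 | A 20-21 | B 21-26 |
Completion: A=21  B=26  C=7  D=9  E=20
Waiting times: A=14, B=15, C=6, D=7, E=15
Average waiting = (14+15+6+7+15) / 5 = 57/5 = 11.40

11.40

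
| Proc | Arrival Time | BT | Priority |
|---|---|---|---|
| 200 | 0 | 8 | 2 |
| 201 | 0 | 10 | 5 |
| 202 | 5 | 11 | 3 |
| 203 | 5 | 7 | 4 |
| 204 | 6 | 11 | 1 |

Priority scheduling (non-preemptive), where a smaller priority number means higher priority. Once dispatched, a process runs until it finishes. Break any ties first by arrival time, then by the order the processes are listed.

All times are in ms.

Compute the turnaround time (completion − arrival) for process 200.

8

Schedule: | 200 0-8 | 204 8-19 | 202 19-30 | 203 30-37 | 201 37-47 |
Completion: 200=8  201=47  202=30  203=37  204=19
Turnaround (C−A): 200=8  201=47  202=25  203=32  204=13
Turnaround(200) = completion − arrival = 8 − 0 = 8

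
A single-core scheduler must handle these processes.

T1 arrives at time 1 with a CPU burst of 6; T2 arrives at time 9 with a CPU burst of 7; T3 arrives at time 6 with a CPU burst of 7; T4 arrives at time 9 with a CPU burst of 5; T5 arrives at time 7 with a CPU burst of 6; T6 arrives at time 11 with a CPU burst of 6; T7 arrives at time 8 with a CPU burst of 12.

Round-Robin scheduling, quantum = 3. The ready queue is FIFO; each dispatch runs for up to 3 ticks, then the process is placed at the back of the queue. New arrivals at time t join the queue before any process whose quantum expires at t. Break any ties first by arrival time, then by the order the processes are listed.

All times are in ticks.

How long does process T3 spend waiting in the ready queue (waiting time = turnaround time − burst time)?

Timeline: | idle 0-1 | T1 1-7 | T3 7-10 | T5 10-13 | T7 13-16 | T2 16-19 | T4 19-22 | T3 22-25 | T6 25-28 | T5 28-31 | T7 31-34 | T2 34-37 | T4 37-39 | T3 39-40 | T6 40-43 | T7 43-46 | T2 46-47 | T7 47-50 |
Completion: T1=7  T2=47  T3=40  T4=39  T5=31  T6=43  T7=50
Turnaround (C−A): T1=6  T2=38  T3=34  T4=30  T5=24  T6=32  T7=42
Waiting(T3) = turnaround − burst = 34 − 7 = 27

27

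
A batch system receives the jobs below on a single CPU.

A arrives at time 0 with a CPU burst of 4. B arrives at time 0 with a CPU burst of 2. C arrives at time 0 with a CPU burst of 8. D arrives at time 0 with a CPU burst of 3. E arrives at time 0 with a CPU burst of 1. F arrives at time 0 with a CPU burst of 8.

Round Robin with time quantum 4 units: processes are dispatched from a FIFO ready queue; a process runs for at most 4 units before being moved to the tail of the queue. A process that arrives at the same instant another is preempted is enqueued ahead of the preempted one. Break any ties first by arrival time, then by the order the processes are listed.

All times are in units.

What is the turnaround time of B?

Gantt: | A 0-4 | B 4-6 | C 6-10 | D 10-13 | E 13-14 | F 14-18 | C 18-22 | F 22-26 |
Completion: A=4  B=6  C=22  D=13  E=14  F=26
Turnaround (C−A): A=4  B=6  C=22  D=13  E=14  F=26
Turnaround(B) = completion − arrival = 6 − 0 = 6

6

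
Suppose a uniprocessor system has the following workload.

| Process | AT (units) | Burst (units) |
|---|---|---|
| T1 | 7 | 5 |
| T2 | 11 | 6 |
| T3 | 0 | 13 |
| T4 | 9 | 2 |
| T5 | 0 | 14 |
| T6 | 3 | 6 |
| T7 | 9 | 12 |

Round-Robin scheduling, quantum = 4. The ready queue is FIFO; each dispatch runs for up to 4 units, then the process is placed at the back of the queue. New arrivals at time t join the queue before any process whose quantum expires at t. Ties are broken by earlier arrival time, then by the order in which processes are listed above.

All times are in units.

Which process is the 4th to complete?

Gantt: | T3 0-4 | T5 4-8 | T6 8-12 | T3 12-16 | T1 16-20 | T5 20-24 | T4 24-26 | T7 26-30 | T2 30-34 | T6 34-36 | T3 36-40 | T1 40-41 | T5 41-45 | T7 45-49 | T2 49-51 | T3 51-52 | T5 52-54 | T7 54-58 |
Completion: T1=41  T2=51  T3=52  T4=26  T5=54  T6=36  T7=58
Finish order: T4 → T6 → T1 → T2 → T3 → T5 → T7

T2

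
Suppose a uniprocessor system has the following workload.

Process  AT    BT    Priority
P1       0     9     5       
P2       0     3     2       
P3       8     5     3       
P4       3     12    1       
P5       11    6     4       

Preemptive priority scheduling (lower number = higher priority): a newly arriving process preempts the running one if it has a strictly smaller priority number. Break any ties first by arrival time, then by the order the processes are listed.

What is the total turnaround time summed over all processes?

77

Schedule: | P2 0-3 | P4 3-15 | P3 15-20 | P5 20-26 | P1 26-35 |
Completion: P1=35  P2=3  P3=20  P4=15  P5=26
Turnaround = completion − arrival: P1=35, P2=3, P3=12, P4=12, P5=15
Total turnaround = 35 + 3 + 12 + 12 + 15 = 77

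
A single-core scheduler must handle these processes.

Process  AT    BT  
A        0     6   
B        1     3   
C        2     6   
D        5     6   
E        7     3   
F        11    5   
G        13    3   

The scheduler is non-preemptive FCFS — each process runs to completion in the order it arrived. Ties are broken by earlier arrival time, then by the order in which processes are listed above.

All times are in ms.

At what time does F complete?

Gantt: | A 0-6 | B 6-9 | C 9-15 | D 15-21 | E 21-24 | F 24-29 | G 29-32 |
Completion: A=6  B=9  C=15  D=21  E=24  F=29  G=32
Turnaround (C−A): A=6  B=8  C=13  D=16  E=17  F=18  G=19

29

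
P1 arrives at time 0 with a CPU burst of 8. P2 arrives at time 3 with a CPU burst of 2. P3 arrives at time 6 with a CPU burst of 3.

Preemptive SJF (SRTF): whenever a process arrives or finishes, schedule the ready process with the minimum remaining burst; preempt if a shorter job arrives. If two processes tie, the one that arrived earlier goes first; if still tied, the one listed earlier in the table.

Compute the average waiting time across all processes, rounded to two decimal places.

1.67

Timeline: | P1 0-3 | P2 3-5 | P1 5-6 | P3 6-9 | P1 9-13 |
Completion: P1=13  P2=5  P3=9
Waiting times: P1=5, P2=0, P3=0
Average waiting = (5+0+0) / 3 = 5/3 = 1.67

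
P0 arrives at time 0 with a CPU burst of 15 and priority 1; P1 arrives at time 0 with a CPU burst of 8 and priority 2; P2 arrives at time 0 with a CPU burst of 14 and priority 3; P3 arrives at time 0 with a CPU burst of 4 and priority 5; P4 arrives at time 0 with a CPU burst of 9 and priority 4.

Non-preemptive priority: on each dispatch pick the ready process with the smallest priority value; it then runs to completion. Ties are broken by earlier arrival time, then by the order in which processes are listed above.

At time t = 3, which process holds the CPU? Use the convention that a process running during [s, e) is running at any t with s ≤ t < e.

P0

Timeline: | P0 0-15 | P1 15-23 | P2 23-37 | P4 37-46 | P3 46-50 |
Completion: P0=15  P1=23  P2=37  P3=50  P4=46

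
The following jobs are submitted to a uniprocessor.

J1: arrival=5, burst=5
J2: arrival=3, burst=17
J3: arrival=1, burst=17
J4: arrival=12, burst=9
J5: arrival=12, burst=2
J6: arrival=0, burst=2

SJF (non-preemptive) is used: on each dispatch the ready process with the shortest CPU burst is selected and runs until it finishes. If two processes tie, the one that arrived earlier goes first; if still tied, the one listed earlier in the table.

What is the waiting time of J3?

Gantt: | J6 0-2 | J3 2-19 | J5 19-21 | J1 21-26 | J4 26-35 | J2 35-52 |
Completion: J1=26  J2=52  J3=19  J4=35  J5=21  J6=2
Turnaround (C−A): J1=21  J2=49  J3=18  J4=23  J5=9  J6=2
Waiting(J3) = turnaround − burst = 18 − 17 = 1

1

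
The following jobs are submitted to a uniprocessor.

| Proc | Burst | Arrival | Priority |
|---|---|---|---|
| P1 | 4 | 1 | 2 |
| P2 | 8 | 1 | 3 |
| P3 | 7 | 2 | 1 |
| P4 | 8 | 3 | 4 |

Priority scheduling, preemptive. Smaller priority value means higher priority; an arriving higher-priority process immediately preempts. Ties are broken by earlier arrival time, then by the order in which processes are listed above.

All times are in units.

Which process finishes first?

P3

Schedule: | idle 0-1 | P1 1-2 | P3 2-9 | P1 9-12 | P2 12-20 | P4 20-28 |
Completion: P1=12  P2=20  P3=9  P4=28
Finish order: P3 → P1 → P2 → P4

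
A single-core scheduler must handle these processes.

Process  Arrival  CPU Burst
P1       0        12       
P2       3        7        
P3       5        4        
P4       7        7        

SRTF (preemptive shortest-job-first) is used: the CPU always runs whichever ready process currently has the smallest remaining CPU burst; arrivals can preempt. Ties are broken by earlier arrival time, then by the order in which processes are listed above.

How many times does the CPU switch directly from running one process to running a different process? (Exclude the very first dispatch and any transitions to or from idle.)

Timeline: | P1 0-3 | P2 3-5 | P3 5-9 | P2 9-14 | P4 14-21 | P1 21-30 |
Completion: P1=30  P2=14  P3=9  P4=21
Turnaround (C−A): P1=30  P2=11  P3=4  P4=14

5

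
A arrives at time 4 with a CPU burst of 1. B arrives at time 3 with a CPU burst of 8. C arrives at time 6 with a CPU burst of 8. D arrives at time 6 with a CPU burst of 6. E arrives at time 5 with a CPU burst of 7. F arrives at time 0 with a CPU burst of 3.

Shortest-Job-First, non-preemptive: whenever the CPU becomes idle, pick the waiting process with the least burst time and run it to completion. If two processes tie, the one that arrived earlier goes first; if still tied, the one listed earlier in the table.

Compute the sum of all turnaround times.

Timeline: | F 0-3 | B 3-11 | A 11-12 | D 12-18 | E 18-25 | C 25-33 |
Completion: A=12  B=11  C=33  D=18  E=25  F=3
Turnaround (C−A): A=8  B=8  C=27  D=12  E=20  F=3
Turnaround = completion − arrival: A=8, B=8, C=27, D=12, E=20, F=3
Total turnaround = 8 + 8 + 27 + 12 + 20 + 3 = 78

78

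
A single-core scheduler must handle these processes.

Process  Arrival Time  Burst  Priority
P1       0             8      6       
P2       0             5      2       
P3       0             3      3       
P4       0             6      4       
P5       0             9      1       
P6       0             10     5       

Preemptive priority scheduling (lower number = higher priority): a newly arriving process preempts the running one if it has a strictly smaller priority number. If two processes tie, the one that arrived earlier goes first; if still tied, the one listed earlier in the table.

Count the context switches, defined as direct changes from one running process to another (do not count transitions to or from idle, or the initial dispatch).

5

Timeline: | P5 0-9 | P2 9-14 | P3 14-17 | P4 17-23 | P6 23-33 | P1 33-41 |
Completion: P1=41  P2=14  P3=17  P4=23  P5=9  P6=33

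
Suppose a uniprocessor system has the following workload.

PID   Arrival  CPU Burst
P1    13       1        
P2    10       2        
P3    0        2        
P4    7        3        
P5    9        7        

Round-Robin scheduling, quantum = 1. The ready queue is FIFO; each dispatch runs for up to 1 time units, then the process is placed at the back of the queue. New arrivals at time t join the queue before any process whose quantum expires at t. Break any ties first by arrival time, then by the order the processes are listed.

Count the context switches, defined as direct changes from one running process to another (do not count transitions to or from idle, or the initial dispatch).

Timeline: | P3 0-2 | idle 2-7 | P4 7-9 | P5 9-10 | P4 10-11 | P2 11-12 | P5 12-13 | P2 13-14 | P1 14-15 | P5 15-20 |
Completion: P1=15  P2=14  P3=2  P4=11  P5=20
Turnaround (C−A): P1=2  P2=4  P3=2  P4=4  P5=11

7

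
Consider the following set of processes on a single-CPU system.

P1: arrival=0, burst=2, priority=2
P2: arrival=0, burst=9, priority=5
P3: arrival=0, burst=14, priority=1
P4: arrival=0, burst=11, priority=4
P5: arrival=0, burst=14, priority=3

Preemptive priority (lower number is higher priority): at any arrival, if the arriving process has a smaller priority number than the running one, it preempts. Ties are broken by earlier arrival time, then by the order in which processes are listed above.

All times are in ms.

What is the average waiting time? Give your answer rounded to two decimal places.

Gantt: | P3 0-14 | P1 14-16 | P5 16-30 | P4 30-41 | P2 41-50 |
Completion: P1=16  P2=50  P3=14  P4=41  P5=30
Waiting times: P1=14, P2=41, P3=0, P4=30, P5=16
Average waiting = (14+41+0+30+16) / 5 = 101/5 = 20.20

20.20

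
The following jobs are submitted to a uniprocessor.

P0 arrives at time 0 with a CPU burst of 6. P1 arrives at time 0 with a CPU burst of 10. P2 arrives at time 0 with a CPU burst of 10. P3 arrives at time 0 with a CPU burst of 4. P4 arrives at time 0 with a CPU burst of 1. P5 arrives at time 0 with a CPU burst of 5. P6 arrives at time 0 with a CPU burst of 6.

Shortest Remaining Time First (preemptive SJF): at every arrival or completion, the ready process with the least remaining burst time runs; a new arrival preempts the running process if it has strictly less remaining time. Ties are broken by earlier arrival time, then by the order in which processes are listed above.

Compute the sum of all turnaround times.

Schedule: | P4 0-1 | P3 1-5 | P5 5-10 | P0 10-16 | P6 16-22 | P1 22-32 | P2 32-42 |
Completion: P0=16  P1=32  P2=42  P3=5  P4=1  P5=10  P6=22
Turnaround (C−A): P0=16  P1=32  P2=42  P3=5  P4=1  P5=10  P6=22
Turnaround = completion − arrival: P0=16, P1=32, P2=42, P3=5, P4=1, P5=10, P6=22
Total turnaround = 16 + 32 + 42 + 5 + 1 + 10 + 22 = 128

128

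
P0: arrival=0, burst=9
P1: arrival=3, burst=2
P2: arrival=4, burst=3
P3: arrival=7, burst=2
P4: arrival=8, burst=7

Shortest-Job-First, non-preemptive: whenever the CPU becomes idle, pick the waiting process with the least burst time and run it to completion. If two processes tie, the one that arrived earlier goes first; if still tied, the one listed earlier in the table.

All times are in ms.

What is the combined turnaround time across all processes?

50

Gantt: | P0 0-9 | P1 9-11 | P3 11-13 | P2 13-16 | P4 16-23 |
Completion: P0=9  P1=11  P2=16  P3=13  P4=23
Turnaround (C−A): P0=9  P1=8  P2=12  P3=6  P4=15
Turnaround = completion − arrival: P0=9, P1=8, P2=12, P3=6, P4=15
Total turnaround = 9 + 8 + 12 + 6 + 15 = 50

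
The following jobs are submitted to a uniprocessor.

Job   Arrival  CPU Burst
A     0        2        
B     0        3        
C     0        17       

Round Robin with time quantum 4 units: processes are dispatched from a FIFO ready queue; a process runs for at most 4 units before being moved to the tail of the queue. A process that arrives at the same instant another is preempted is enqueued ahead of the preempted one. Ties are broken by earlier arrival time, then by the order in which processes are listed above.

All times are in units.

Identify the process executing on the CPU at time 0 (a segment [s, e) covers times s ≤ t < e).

A

Timeline: | A 0-2 | B 2-5 | C 5-22 |
Completion: A=2  B=5  C=22
Turnaround (C−A): A=2  B=5  C=22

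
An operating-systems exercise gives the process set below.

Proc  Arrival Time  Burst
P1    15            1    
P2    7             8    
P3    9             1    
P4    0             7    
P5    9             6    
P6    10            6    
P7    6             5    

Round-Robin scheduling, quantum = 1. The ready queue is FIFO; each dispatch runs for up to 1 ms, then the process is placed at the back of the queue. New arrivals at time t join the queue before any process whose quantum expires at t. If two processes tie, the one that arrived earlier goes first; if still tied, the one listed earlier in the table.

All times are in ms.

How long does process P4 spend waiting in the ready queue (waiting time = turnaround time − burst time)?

Timeline: | P4 0-6 | P7 6-7 | P4 7-8 | P2 8-9 | P7 9-10 | P3 10-11 | P5 11-12 | P2 12-13 | P6 13-14 | P7 14-15 | P5 15-16 | P2 16-17 | P6 17-18 | P1 18-19 | P7 19-20 | P5 20-21 | P2 21-22 | P6 22-23 | P7 23-24 | P5 24-25 | P2 25-26 | P6 26-27 | P5 27-28 | P2 28-29 | P6 29-30 | P5 30-31 | P2 31-32 | P6 32-33 | P2 33-34 |
Completion: P1=19  P2=34  P3=11  P4=8  P5=31  P6=33  P7=24
Waiting(P4) = turnaround − burst = 8 − 7 = 1

1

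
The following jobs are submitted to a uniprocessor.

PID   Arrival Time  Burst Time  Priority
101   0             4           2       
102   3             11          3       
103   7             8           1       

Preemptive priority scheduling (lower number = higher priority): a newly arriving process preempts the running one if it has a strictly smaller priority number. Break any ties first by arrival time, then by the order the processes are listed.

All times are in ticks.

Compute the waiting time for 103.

Gantt: | 101 0-4 | 102 4-7 | 103 7-15 | 102 15-23 |
Completion: 101=4  102=23  103=15
Turnaround (C−A): 101=4  102=20  103=8
Waiting(103) = turnaround − burst = 8 − 8 = 0

0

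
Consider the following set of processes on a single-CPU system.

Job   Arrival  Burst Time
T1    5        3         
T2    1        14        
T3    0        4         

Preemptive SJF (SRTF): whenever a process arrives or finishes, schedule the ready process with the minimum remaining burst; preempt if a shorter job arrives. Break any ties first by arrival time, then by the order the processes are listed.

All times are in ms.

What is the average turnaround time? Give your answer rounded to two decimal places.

9.00

Timeline: | T3 0-4 | T2 4-5 | T1 5-8 | T2 8-21 |
Completion: T1=8  T2=21  T3=4
Turnaround (C−A): T1=3  T2=20  T3=4
Turnaround times: T1=3, T2=20, T3=4
Average turnaround = (3+20+4) / 3 = 27/3 = 9.00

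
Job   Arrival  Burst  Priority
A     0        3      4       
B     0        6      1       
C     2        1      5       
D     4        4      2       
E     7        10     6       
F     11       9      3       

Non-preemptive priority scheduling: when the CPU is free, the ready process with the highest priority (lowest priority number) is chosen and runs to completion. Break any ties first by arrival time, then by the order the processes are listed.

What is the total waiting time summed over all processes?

50

Gantt: | B 0-6 | D 6-10 | A 10-13 | F 13-22 | C 22-23 | E 23-33 |
Completion: A=13  B=6  C=23  D=10  E=33  F=22
Turnaround (C−A): A=13  B=6  C=21  D=6  E=26  F=11
Waiting = turnaround − burst: A=10, B=0, C=20, D=2, E=16, F=2
Total waiting = 10 + 0 + 20 + 2 + 16 + 2 = 50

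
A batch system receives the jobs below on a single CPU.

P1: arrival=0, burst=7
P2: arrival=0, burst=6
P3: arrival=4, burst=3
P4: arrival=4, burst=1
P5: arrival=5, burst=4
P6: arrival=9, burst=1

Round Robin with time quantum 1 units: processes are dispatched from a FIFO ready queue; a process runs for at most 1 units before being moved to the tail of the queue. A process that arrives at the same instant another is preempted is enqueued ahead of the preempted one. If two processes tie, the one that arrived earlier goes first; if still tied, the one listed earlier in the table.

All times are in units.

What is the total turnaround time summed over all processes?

Timeline: | P1 0-1 | P2 1-2 | P1 2-3 | P2 3-4 | P1 4-5 | P3 5-6 | P4 6-7 | P2 7-8 | P5 8-9 | P1 9-10 | P3 10-11 | P2 11-12 | P6 12-13 | P5 13-14 | P1 14-15 | P3 15-16 | P2 16-17 | P5 17-18 | P1 18-19 | P2 19-20 | P5 20-21 | P1 21-22 |
Completion: P1=22  P2=20  P3=16  P4=7  P5=21  P6=13
Turnaround (C−A): P1=22  P2=20  P3=12  P4=3  P5=16  P6=4
Turnaround = completion − arrival: P1=22, P2=20, P3=12, P4=3, P5=16, P6=4
Total turnaround = 22 + 20 + 12 + 3 + 16 + 4 = 77

77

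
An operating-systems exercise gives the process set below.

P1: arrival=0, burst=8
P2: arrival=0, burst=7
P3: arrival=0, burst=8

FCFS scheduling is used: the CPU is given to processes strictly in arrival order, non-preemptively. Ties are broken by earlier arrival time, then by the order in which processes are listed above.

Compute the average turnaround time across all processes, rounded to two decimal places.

Timeline: | P1 0-8 | P2 8-15 | P3 15-23 |
Completion: P1=8  P2=15  P3=23
Turnaround (C−A): P1=8  P2=15  P3=23
Turnaround times: P1=8, P2=15, P3=23
Average turnaround = (8+15+23) / 3 = 46/3 = 15.33

15.33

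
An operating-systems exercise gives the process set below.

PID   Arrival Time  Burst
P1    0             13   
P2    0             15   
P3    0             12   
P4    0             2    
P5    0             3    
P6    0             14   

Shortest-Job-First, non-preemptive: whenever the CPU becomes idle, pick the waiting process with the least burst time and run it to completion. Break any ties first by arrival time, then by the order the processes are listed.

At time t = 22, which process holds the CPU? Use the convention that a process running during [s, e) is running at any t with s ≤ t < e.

Schedule: | P4 0-2 | P5 2-5 | P3 5-17 | P1 17-30 | P6 30-44 | P2 44-59 |
Completion: P1=30  P2=59  P3=17  P4=2  P5=5  P6=44

P1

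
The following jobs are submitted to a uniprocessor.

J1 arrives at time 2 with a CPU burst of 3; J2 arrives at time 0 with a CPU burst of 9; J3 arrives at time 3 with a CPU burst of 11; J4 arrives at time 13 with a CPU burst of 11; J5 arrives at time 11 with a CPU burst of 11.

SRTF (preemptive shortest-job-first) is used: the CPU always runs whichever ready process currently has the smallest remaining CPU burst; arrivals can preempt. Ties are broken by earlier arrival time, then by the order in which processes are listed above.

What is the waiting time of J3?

Schedule: | J2 0-2 | J1 2-5 | J2 5-12 | J3 12-23 | J5 23-34 | J4 34-45 |
Completion: J1=5  J2=12  J3=23  J4=45  J5=34
Waiting(J3) = turnaround − burst = 20 − 11 = 9

9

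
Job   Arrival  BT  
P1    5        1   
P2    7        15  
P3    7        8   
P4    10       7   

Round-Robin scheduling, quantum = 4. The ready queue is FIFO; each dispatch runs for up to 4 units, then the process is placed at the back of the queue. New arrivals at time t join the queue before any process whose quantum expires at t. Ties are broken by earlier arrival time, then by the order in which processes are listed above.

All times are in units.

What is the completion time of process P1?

6

Gantt: | idle 0-5 | P1 5-6 | idle 6-7 | P2 7-11 | P3 11-15 | P4 15-19 | P2 19-23 | P3 23-27 | P4 27-30 | P2 30-37 |
Completion: P1=6  P2=37  P3=27  P4=30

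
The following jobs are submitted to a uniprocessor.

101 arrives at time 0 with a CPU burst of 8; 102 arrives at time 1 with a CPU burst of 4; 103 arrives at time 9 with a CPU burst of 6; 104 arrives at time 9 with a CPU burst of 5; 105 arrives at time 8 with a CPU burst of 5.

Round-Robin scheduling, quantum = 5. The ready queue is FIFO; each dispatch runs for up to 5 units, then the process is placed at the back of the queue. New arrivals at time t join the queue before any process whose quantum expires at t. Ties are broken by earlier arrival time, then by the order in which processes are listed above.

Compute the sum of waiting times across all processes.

38

Gantt: | 101 0-5 | 102 5-9 | 101 9-12 | 105 12-17 | 103 17-22 | 104 22-27 | 103 27-28 |
Completion: 101=12  102=9  103=28  104=27  105=17
Turnaround (C−A): 101=12  102=8  103=19  104=18  105=9
Waiting = turnaround − burst: 101=4, 102=4, 103=13, 104=13, 105=4
Total waiting = 4 + 4 + 13 + 13 + 4 = 38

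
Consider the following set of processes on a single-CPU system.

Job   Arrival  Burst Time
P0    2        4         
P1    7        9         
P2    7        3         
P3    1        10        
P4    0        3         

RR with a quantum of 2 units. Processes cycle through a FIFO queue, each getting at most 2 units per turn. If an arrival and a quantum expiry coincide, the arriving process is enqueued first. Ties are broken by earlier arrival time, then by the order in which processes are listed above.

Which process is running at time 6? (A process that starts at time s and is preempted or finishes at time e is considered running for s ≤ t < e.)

Schedule: | P4 0-2 | P3 2-4 | P0 4-6 | P4 6-7 | P3 7-9 | P0 9-11 | P1 11-13 | P2 13-15 | P3 15-17 | P1 17-19 | P2 19-20 | P3 20-22 | P1 22-24 | P3 24-26 | P1 26-29 |
Completion: P0=11  P1=29  P2=20  P3=26  P4=7
Turnaround (C−A): P0=9  P1=22  P2=13  P3=25  P4=7

P4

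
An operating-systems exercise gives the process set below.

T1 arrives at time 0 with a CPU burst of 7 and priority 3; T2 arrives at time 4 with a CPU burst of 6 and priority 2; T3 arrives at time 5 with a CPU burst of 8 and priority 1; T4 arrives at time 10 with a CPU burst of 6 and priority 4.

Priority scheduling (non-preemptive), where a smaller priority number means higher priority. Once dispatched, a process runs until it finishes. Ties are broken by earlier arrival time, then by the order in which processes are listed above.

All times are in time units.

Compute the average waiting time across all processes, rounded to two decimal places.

Timeline: | T1 0-7 | T3 7-15 | T2 15-21 | T4 21-27 |
Completion: T1=7  T2=21  T3=15  T4=27
Waiting times: T1=0, T2=11, T3=2, T4=11
Average waiting = (0+11+2+11) / 4 = 24/4 = 6.00

6.00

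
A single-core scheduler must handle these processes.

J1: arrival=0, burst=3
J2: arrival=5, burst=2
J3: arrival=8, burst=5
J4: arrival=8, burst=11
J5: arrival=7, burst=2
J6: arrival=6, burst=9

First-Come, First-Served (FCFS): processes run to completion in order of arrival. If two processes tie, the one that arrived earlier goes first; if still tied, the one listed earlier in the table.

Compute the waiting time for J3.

Schedule: | J1 0-3 | idle 3-5 | J2 5-7 | J6 7-16 | J5 16-18 | J3 18-23 | J4 23-34 |
Completion: J1=3  J2=7  J3=23  J4=34  J5=18  J6=16
Turnaround (C−A): J1=3  J2=2  J3=15  J4=26  J5=11  J6=10
Waiting(J3) = turnaround − burst = 15 − 5 = 10

10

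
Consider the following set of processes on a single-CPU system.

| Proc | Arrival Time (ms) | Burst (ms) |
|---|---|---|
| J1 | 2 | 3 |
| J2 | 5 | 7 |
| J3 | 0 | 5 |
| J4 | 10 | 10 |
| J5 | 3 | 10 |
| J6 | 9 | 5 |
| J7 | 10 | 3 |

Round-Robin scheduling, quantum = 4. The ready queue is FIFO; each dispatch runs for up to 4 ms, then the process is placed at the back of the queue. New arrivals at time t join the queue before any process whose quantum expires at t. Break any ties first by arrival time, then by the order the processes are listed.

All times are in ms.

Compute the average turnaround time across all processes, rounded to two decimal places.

Timeline: | J3 0-4 | J1 4-7 | J5 7-11 | J3 11-12 | J2 12-16 | J6 16-20 | J4 20-24 | J7 24-27 | J5 27-31 | J2 31-34 | J6 34-35 | J4 35-39 | J5 39-41 | J4 41-43 |
Completion: J1=7  J2=34  J3=12  J4=43  J5=41  J6=35  J7=27
Turnaround times: J1=5, J2=29, J3=12, J4=33, J5=38, J6=26, J7=17
Average turnaround = (5+29+12+33+38+26+17) / 7 = 160/7 = 22.86

22.86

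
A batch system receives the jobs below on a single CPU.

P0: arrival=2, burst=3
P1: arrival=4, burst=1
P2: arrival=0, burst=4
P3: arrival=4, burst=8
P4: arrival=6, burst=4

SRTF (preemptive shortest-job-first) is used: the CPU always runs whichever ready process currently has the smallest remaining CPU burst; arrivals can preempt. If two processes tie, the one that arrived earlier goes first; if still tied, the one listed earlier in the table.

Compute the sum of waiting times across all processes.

Timeline: | P2 0-4 | P1 4-5 | P0 5-8 | P4 8-12 | P3 12-20 |
Completion: P0=8  P1=5  P2=4  P3=20  P4=12
Turnaround (C−A): P0=6  P1=1  P2=4  P3=16  P4=6
Waiting = turnaround − burst: P0=3, P1=0, P2=0, P3=8, P4=2
Total waiting = 3 + 0 + 0 + 8 + 2 = 13

13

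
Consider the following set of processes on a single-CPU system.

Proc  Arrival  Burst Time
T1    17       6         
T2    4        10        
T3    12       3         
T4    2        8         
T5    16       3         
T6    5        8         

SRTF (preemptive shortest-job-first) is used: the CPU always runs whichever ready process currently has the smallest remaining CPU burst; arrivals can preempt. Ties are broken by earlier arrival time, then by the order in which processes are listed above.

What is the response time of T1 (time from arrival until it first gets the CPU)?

7

Gantt: | idle 0-2 | T4 2-10 | T6 10-12 | T3 12-15 | T6 15-16 | T5 16-19 | T6 19-24 | T1 24-30 | T2 30-40 |
Completion: T1=30  T2=40  T3=15  T4=10  T5=19  T6=24
Turnaround (C−A): T1=13  T2=36  T3=3  T4=8  T5=3  T6=19
Response(T1) = first start − arrival = 24 − 17 = 7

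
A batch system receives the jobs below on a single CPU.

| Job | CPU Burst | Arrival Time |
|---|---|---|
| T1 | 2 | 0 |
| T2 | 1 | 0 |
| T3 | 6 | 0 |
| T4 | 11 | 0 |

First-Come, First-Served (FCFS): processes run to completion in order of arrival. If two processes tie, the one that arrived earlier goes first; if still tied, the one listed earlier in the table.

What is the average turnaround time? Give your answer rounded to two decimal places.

8.50

Schedule: | T1 0-2 | T2 2-3 | T3 3-9 | T4 9-20 |
Completion: T1=2  T2=3  T3=9  T4=20
Turnaround (C−A): T1=2  T2=3  T3=9  T4=20
Turnaround times: T1=2, T2=3, T3=9, T4=20
Average turnaround = (2+3+9+20) / 4 = 34/4 = 8.50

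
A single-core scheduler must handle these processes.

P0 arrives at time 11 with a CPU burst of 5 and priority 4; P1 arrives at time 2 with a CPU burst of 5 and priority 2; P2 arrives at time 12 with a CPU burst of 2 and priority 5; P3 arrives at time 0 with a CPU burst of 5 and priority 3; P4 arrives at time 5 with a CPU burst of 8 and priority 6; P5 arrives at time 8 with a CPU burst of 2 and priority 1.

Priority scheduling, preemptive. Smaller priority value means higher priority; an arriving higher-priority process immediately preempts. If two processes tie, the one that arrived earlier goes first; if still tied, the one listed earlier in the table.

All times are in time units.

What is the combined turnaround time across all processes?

Schedule: | P3 0-2 | P1 2-7 | P3 7-8 | P5 8-10 | P3 10-12 | P0 12-17 | P2 17-19 | P4 19-27 |
Completion: P0=17  P1=7  P2=19  P3=12  P4=27  P5=10
Turnaround = completion − arrival: P0=6, P1=5, P2=7, P3=12, P4=22, P5=2
Total turnaround = 6 + 5 + 7 + 12 + 22 + 2 = 54

54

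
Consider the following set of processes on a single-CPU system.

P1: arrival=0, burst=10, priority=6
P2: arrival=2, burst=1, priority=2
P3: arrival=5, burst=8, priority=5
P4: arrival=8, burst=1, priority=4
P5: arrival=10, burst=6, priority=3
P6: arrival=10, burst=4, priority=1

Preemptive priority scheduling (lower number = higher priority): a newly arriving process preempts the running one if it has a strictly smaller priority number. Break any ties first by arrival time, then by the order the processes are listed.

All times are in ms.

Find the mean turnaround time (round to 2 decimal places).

Timeline: | P1 0-2 | P2 2-3 | P1 3-5 | P3 5-8 | P4 8-9 | P3 9-10 | P6 10-14 | P5 14-20 | P3 20-24 | P1 24-30 |
Completion: P1=30  P2=3  P3=24  P4=9  P5=20  P6=14
Turnaround times: P1=30, P2=1, P3=19, P4=1, P5=10, P6=4
Average turnaround = (30+1+19+1+10+4) / 6 = 65/6 = 10.83

10.83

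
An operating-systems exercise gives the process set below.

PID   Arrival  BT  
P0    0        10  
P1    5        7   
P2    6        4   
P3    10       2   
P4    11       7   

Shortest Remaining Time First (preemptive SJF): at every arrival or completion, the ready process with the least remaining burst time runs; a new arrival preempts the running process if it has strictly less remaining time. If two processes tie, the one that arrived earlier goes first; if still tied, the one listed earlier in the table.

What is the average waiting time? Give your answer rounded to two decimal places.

5.80

Schedule: | P0 0-10 | P3 10-12 | P2 12-16 | P1 16-23 | P4 23-30 |
Completion: P0=10  P1=23  P2=16  P3=12  P4=30
Waiting times: P0=0, P1=11, P2=6, P3=0, P4=12
Average waiting = (0+11+6+0+12) / 5 = 29/5 = 5.80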